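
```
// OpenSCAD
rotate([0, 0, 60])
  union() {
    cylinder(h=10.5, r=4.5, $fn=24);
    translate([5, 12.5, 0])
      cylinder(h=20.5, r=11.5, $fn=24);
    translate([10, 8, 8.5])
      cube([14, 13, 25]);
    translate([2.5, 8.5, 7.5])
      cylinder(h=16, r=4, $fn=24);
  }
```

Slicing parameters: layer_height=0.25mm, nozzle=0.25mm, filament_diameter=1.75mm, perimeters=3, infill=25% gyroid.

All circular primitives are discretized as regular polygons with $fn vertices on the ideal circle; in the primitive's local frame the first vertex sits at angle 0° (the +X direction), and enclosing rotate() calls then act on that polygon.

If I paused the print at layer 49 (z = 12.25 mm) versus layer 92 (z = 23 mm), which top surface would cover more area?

Layer 49 (z = 12.25): the cylinder is not intersected at this z (z outside [0, 10.5]); the r=11.5 cylinder at (5, 12.5) gives a regular 24-gon of circumradius 11.5 (constant along its height) (area = (24/2)·11.500²·sin(360°/24) = 410.75 mm²); the cube at (10, 8) (footprint 14×13) is included at this height (area 182.00 mm²); the r=4 cylinder at (2.5, 8.5) gives a regular 24-gon of circumradius 4 (constant along its height) (area = (24/2)·4.000²·sin(360°/24) = 49.69 mm²); Merging all regions: the regions partially overlap — summed areas 642.44 mm² minus the doubly-counted overlap 122.09 mm² gives 520.34 mm² — area = 520.34 mm²; (rotated 60° about Z; rotation is an isometry so areas/perimeters/island counts are preserved). So its area = 520.34 mm². Layer 92 (z = 23): the cylinder is not intersected at this z (z outside [0, 10.5]); the cylinder at (5, 12.5) is not intersected at this z (z outside [0, 20.5]); the 14×13 cube at (10, 8) contributes its full rectangle (area 182.00 mm²); the cylinder at (2.5, 8.5): section is a regular 24-gon, circumradius r=4 (area = (24/2)·4.000²·sin(360°/24) = 49.69 mm²); Taking the union: the 2 present regions are separate (no shared area or edge), so areas and boundary lengths simply add and each stays a separate island — area = 231.69 mm²; (rotated 60° about Z; rotation is an isometry so areas/perimeters/island counts are preserved). So its area = 231.69 mm². Layer 49 is larger (520.34 vs 231.69 mm²).

layer 49 (z = 12.25 mm)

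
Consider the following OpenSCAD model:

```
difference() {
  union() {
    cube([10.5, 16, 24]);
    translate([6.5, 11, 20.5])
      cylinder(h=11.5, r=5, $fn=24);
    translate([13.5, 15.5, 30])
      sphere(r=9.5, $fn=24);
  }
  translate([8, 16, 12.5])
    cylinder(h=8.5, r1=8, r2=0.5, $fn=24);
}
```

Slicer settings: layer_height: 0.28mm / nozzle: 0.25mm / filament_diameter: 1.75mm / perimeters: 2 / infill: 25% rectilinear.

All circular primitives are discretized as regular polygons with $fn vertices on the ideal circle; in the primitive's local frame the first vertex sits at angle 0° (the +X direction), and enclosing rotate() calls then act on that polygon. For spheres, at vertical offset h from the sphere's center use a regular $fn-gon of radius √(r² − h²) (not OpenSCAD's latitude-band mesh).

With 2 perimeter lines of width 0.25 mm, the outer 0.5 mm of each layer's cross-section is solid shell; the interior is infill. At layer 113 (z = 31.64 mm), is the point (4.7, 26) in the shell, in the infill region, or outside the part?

At z = 31.64 mm: the cube is not intersected at this z (z outside [0, 24]); the r=5 cylinder at (6.5, 11) contributes a regular 24-gon of circumradius 5; the r=9.5 sphere at (13.5, 15.5) contributes a regular 24-gon of circumradius √(9.5²−1.64²) = 9.357; Taking the union: the regions partially overlap (shared area 43.99 mm²), so overlapping operands fuse into one piece — 1 connected region; the cone at (8, 16) is not intersected at this z (z outside [12.5, 21]); Subtracting the remaining from the first: none of the subtracted shapes is present at this height, so that combined region is unchanged — 1 connected region. Overall, the cross-section is a single solid region. The nearest boundary edge runs (6.88, 22.12)→(8.82, 23.60); distance from the point to it = 4.41 mm. The point is not inside any of the regions above, so it lies outside the cross-section (4.41 mm from the nearest boundary).

outside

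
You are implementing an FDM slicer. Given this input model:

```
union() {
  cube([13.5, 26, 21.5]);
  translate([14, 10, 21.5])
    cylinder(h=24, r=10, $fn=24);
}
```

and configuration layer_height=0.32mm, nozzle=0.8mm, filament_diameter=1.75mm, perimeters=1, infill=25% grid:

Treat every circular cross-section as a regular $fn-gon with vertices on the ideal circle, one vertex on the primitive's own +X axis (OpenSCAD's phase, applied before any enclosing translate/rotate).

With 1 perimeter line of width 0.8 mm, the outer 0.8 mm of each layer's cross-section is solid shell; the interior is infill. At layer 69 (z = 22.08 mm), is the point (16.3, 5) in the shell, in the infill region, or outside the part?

infill

At z = 22.08 mm: the cube is not intersected at this z (z outside [0, 21.5]); the cylinder at (14, 10): section is a regular 24-gon, circumradius r=10; Combining (union): only the r=10 cylinder at (14, 10) is present, so the union is just that shape — 1 connected region. Overall, the cross-section is a single solid region. The nearest boundary edge runs (16.59, 0.34)→(19.00, 1.34); distance from the point to it = 4.41 mm. The point is inside the cross-section and 4.41 mm from the nearest boundary — more than the 0.8 mm shell width (1 × 0.8), so it's in the infill interior.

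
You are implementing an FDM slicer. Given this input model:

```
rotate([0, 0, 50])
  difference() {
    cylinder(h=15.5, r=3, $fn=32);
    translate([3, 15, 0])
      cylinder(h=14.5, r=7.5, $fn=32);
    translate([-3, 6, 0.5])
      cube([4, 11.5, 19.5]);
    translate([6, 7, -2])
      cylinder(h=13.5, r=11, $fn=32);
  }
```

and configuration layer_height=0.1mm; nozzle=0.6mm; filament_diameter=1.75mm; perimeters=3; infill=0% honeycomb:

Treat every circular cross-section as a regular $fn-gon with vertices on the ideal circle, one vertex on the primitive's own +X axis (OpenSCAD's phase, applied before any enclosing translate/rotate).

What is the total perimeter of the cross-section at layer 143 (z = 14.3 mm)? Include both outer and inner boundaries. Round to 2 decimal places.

18.82 mm

At z = 14.3 mm: the cylinder: section is a regular 32-gon, circumradius r=3 (perimeter = 2·32·3.000·sin(180°/32) = 18.82 mm); the cylinder at (3, 15): section is a regular 32-gon, circumradius r=7.5 (perimeter = 2·32·7.500·sin(180°/32) = 47.05 mm); the cube at (-3, 6) (footprint 4×11.5) is included at this height (perimeter 31.00 mm); the cylinder at (6, 7) does not reach this height (z outside [-2, 11.5]); Taking the first minus the rest: starting from the r=3 cylinder, the r=7.5 cylinder at (3, 15) misses the remaining region (no effect); the 4×11.5 cube at (-3, 6) misses the remaining region (no effect) — boundary = 18.82 mm; (whole slice rotated 50° about Z — lengths, areas and connectivity unchanged). Overall, the cross-section is a single solid region. Total boundary length (outer) = 18.82 mm.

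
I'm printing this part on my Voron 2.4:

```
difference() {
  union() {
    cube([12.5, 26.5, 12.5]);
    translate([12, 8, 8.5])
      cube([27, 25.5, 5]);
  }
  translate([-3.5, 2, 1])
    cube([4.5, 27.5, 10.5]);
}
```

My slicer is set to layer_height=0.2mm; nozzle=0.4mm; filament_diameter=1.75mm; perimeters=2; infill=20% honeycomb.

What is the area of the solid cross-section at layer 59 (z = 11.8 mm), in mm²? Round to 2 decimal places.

1010.50 mm²

At z = 11.8 mm: the cube is present — its section is the full 12.5×26.5 rectangle (area 331.25 mm²); the cube at (12, 8) (footprint 27×25.5) is included at this height (area 688.50 mm²); Combining (union): the regions partially overlap — summed areas 1019.75 mm² minus the doubly-counted overlap 9.25 mm² gives 1010.50 mm² — area = 1010.50 mm²; the cube at (-3.5, 2) is not intersected at this z (z outside [1, 11.5]); Subtracting the remaining from the first: none of the subtracted shapes is present at this height, so the result so far is unchanged — area = 1010.50 mm². Overall, the cross-section is a single solid region. Net area = 1010.50 mm².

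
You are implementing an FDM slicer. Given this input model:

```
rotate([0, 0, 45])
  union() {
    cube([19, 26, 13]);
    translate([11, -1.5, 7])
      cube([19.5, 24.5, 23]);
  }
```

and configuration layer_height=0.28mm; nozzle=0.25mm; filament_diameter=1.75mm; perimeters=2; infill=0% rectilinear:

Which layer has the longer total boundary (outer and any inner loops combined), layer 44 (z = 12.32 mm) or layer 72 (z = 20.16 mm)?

layer 44 (z = 12.32 mm)

Layer 44 (z = 12.32): the 19×26 cube contributes its full rectangle (perimeter 90.00 mm); the cube at (11, -1.5) (footprint 19.5×24.5) is included at this height (perimeter 88.00 mm); Merging all regions: the regions partially overlap (shared area 184.00 mm²), so the edge portions inside another operand are dropped and the merged outline is re-measured after clipping — boundary = 116.00 mm; (whole slice rotated 45° about Z — lengths, areas and connectivity unchanged). So its perimeter = 116.00 mm. Layer 72 (z = 20.16): the cube does not reach this height (z outside [0, 13]); the cube at (11, -1.5) (footprint 19.5×24.5) is included at this height (perimeter 88.00 mm); Taking the union: only the 19.5×24.5 cube at (11, -1.5) is present, so the union is just that shape — boundary = 88.00 mm; (whole slice rotated 45° about Z — lengths, areas and connectivity unchanged). So its perimeter = 88.00 mm. Layer 44 is larger (116.00 vs 88.00 mm).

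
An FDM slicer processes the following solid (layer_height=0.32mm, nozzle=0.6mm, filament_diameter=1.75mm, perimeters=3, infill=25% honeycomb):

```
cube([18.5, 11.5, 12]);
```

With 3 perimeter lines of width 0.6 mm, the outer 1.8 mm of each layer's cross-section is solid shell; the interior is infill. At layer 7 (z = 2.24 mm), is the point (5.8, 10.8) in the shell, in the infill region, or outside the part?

At z = 2.24 mm: the cube is present — its section is the full 18.5×11.5 rectangle. Overall, the cross-section is a single solid region. The nearest boundary edge runs (18.50, 11.50)→(0.00, 11.50); distance from the point to it = 0.70 mm. The point is inside the cross-section, 0.70 mm from the nearest boundary — within the 1.8 mm shell band (3 × 0.6).

shell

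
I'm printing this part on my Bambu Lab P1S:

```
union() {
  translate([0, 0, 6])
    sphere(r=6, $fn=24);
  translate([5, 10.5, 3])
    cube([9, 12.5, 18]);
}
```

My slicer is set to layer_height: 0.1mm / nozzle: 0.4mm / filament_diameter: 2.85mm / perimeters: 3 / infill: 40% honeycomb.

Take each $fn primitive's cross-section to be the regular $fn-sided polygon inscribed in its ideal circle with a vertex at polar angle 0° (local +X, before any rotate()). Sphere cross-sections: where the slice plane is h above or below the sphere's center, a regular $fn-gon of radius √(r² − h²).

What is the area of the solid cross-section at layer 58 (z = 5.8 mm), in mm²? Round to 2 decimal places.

At z = 5.8 mm: the r=6 sphere slices to a regular 24-gon of circumradius 5.997 (√(r²−h²) with h=0.2 from center) (area = (24/2)·5.997²·sin(360°/24) = 111.69 mm²); the cube at (5, 10.5) is present — its section is the full 9×12.5 rectangle (area 112.50 mm²); Taking the union: the 2 present regions are separate (no shared area or edge), so areas and boundary lengths simply add and each stays a separate island — area = 224.19 mm². Overall, the cross-section has 2 separate islands. Net area = 224.19 mm².

224.19 mm²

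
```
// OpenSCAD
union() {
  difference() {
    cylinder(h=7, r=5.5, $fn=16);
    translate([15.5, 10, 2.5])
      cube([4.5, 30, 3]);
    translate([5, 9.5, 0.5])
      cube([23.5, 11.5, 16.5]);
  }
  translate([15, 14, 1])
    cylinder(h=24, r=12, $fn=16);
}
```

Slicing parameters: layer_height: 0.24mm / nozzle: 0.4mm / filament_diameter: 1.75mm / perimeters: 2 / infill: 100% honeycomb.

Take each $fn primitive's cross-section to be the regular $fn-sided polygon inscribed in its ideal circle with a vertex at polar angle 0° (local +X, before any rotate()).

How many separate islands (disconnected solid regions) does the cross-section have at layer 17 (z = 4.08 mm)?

2

At z = 4.08 mm: the r=5.5 cylinder contributes a regular 16-gon of circumradius 5.5; the 4.5×30 cube at (15.5, 10) contributes its full rectangle; the 23.5×11.5 cube at (5, 9.5) contributes its full rectangle; After the difference (first − rest): starting from the r=5.5 cylinder, the 4.5×30 cube at (15.5, 10) misses the remaining region (no effect); the 23.5×11.5 cube at (5, 9.5) misses the remaining region (no effect) — 1 connected region; the r=12 cylinder at (15, 14) gives a regular 16-gon of circumradius 12 (constant along its height); Taking the union: the 2 present regions are separate (no shared area or edge), so areas and boundary lengths simply add and each stays a separate island — 2 connected regions. Overall, the cross-section has 2 separate islands. Island count = 2.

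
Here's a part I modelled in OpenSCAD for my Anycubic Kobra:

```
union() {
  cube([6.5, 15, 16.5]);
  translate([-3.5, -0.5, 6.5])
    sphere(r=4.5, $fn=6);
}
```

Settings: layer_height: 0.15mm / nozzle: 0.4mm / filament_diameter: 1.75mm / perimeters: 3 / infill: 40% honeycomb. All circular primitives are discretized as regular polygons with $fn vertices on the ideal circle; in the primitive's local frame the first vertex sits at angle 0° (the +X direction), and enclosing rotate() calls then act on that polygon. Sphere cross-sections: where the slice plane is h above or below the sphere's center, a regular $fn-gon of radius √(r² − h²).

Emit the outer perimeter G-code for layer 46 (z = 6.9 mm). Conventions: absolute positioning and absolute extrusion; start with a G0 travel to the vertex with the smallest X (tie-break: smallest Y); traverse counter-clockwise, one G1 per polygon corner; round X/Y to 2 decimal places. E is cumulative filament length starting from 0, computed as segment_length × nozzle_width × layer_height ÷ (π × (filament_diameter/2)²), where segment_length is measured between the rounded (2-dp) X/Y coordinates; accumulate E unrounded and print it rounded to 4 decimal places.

G0 X-7.98 Y-0.50 Z6.90
G1 X-5.74 Y-4.38 E0.1118
G1 X-1.26 Y-4.38 E0.2235
G1 X0.98 Y-0.50 E0.3353
G1 X0.69 Y0.00 E0.3497
G1 X6.50 Y0.00 E0.4946
G1 X6.50 Y15.00 E0.8688
G1 X0.00 Y15.00 E1.0309
G1 X0.00 Y1.20 E1.3752
G1 X-1.26 Y3.38 E1.4380
G1 X-5.74 Y3.38 E1.5497
G1 X-7.98 Y-0.50 E1.6615

At z = 6.9 mm: the 6.5×15 cube contributes its full rectangle; the r=4.5 sphere at (-3.5, -0.5) contributes a regular 6-gon of circumradius √(4.5²−0.4²) = 4.482; Combining (union): the regions partially overlap (shared area 0.42 mm²), so overlapping operands fuse into one piece — 1 connected region. The outline is a single polygon with 11 vertices. Extrusion per mm of travel: 0.4 × 0.15 / (π × 0.875²) = 0.024945. Accumulating E over each segment gives final E = 1.6615.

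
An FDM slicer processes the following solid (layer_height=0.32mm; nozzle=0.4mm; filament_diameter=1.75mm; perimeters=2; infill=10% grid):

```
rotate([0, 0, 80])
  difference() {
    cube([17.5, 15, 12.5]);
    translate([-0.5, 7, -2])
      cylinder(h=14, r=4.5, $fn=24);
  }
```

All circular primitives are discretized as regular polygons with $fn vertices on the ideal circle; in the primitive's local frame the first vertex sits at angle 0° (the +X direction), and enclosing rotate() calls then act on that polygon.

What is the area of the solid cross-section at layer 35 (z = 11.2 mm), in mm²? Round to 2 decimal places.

235.52 mm²

At z = 11.2 mm: the 17.5×15 cube contributes its full rectangle (area 262.50 mm²); the r=4.5 cylinder at (-0.5, 7) gives a regular 24-gon of circumradius 4.5 (constant along its height) (area = (24/2)·4.500²·sin(360°/24) = 62.89 mm²); Taking the first minus the rest: starting from the 17.5×15 cube (262.50 mm²), the r=4.5 cylinder at (-0.5, 7) partially overlaps it — only the 26.98 mm² overlap (of its 62.89 mm²) is removed, clipping the outline — area = 235.52 mm²; (rotated 80° about Z; rotation is an isometry so areas/perimeters/island counts are preserved). Overall, the cross-section is a single solid region. Net area = 235.52 mm².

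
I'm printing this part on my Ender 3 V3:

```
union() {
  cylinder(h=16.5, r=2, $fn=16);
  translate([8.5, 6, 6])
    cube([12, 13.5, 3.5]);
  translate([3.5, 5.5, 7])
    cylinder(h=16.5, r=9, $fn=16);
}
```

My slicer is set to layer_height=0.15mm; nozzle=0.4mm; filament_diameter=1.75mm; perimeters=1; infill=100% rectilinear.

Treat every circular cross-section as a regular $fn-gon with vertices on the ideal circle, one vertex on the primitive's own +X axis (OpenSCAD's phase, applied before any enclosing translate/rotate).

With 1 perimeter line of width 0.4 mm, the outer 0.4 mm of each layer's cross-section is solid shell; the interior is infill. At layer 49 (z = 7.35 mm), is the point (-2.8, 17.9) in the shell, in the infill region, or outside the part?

At z = 7.35 mm: the r=2 cylinder contributes a regular 16-gon of circumradius 2; the 12×13.5 cube at (8.5, 6) contributes its full rectangle; the r=9 cylinder at (3.5, 5.5) contributes a regular 16-gon of circumradius 9; Taking the union: the regions partially overlap (shared area 30.32 mm²), so overlapping operands fuse into one piece — 1 connected region. Overall, the cross-section is a single solid region. The nearest boundary edge runs (-2.86, 11.86)→(0.06, 13.81); distance from the point to it = 4.98 mm. The point is not inside any of the regions above, so it lies outside the cross-section (4.98 mm from the nearest boundary).

outside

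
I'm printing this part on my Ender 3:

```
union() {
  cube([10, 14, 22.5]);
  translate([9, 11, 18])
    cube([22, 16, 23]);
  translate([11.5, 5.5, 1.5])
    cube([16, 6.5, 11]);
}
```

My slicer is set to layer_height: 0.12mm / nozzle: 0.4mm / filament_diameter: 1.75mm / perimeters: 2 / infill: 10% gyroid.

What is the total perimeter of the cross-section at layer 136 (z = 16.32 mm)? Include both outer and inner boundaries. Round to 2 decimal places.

At z = 16.32 mm: the cube is present — its section is the full 10×14 rectangle (perimeter 48.00 mm); the cube at (9, 11) is absent (z outside [18, 41]); the cube at (11.5, 5.5) is absent (z outside [1.5, 12.5]); Taking the union: only the 10×14 cube is present, so the union is just that shape — boundary = 48.00 mm. Overall, the cross-section is a single solid region. Total boundary length (outer) = 48.00 mm.

48.00 mm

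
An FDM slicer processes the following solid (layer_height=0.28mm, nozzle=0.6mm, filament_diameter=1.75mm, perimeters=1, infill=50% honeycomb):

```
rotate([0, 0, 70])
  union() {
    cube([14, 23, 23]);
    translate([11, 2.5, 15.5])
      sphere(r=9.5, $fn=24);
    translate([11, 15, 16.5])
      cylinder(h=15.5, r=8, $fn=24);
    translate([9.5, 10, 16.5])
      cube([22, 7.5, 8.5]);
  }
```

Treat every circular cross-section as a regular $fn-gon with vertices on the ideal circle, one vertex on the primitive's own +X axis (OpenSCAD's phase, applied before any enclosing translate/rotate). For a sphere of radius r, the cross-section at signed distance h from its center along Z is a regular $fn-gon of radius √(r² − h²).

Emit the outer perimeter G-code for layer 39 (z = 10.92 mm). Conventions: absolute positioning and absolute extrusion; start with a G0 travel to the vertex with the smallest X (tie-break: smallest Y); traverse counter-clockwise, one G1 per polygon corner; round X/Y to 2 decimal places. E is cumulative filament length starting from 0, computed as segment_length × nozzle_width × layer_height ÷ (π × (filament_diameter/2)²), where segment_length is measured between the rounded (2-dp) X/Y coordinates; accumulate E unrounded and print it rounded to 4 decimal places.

At z = 10.92 mm: the 14×23 cube contributes its full rectangle; the r=9.5 sphere at (11, 2.5) contributes a regular 24-gon of circumradius √(9.5²−4.58²) = 8.323; the cylinder at (11, 15) does not reach this height (z outside [16.5, 32]); the cube at (9.5, 10) is not intersected at this z (z outside [16.5, 25]); Taking the union: the regions partially overlap (shared area 105.94 mm²), so overlapping operands fuse into one piece — 1 connected region; (whole slice rotated 70° about Z — lengths, areas and connectivity unchanged). The outline is a single polygon with 20 vertices. Extrusion per mm of travel: 0.6 × 0.28 / (π × 0.875²) = 0.069846. Accumulating E over each segment gives final E = 6.0330.

G0 X-21.61 Y7.87 Z10.92
G1 X0.00 Y0.00 E1.6064
G1 X1.06 Y2.92 E1.8233
G1 X2.86 Y3.00 E1.9492
G1 X4.93 Y3.65 E2.1007
G1 X6.76 Y4.82 E2.2524
G1 X8.23 Y6.42 E2.4042
G1 X9.23 Y8.35 E2.5560
G1 X9.70 Y10.47 E2.7077
G1 X9.61 Y12.64 E2.8594
G1 X8.96 Y14.71 E3.0109
G1 X7.79 Y16.54 E3.1626
G1 X6.19 Y18.01 E3.3144
G1 X4.26 Y19.01 E3.4662
G1 X2.14 Y19.48 E3.6179
G1 X-0.03 Y19.39 E3.7696
G1 X-2.10 Y18.73 E3.9213
G1 X-3.94 Y17.57 E4.0733
G1 X-4.79 Y16.64 E4.1613
G1 X-16.82 Y21.02 E5.0555
G1 X-21.61 Y7.87 E6.0330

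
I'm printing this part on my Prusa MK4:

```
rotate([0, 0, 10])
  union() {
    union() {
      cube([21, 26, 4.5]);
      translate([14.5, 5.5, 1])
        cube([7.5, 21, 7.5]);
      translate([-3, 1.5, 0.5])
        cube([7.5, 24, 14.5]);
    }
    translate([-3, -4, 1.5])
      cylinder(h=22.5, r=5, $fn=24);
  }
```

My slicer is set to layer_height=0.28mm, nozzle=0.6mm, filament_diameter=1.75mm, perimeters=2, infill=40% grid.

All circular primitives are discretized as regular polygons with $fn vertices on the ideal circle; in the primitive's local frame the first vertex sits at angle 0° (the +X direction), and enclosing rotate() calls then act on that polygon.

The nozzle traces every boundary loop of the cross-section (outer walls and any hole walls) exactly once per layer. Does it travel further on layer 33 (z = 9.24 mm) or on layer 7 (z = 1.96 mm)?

layer 7 (z = 1.96 mm)

Layer 33 (z = 9.24): the cube is not intersected at this z (z outside [0, 4.5]); the cube at (14.5, 5.5) is not intersected at this z (z outside [1, 8.5]); the 7.5×24 cube at (-3, 1.5) contributes its full rectangle (perimeter 63.00 mm); Combining (union): only the 7.5×24 cube at (-3, 1.5) is present, so the union is just that shape — boundary = 63.00 mm; the r=5 cylinder at (-3, -4) contributes a regular 24-gon of circumradius 5 (perimeter = 2·24·5.000·sin(180°/24) = 31.33 mm); Combining (union): the 2 present regions are separate (no shared area or edge), so areas and boundary lengths simply add and each stays a separate island — boundary = 94.33 mm; (whole slice rotated 10° about Z — lengths, areas and connectivity unchanged). So its perimeter = 94.33 mm. Layer 7 (z = 1.96): the cube is present — its section is the full 21×26 rectangle (perimeter 94.00 mm); the cube at (14.5, 5.5) (footprint 7.5×21) is included at this height (perimeter 57.00 mm); the 7.5×24 cube at (-3, 1.5) contributes its full rectangle (perimeter 63.00 mm); Merging all regions: the regions partially overlap (shared area 241.25 mm²), so the edge portions inside another operand are dropped and the merged outline is re-measured after clipping — boundary = 103.00 mm; the r=5 cylinder at (-3, -4) gives a regular 24-gon of circumradius 5 (constant along its height) (perimeter = 2·24·5.000·sin(180°/24) = 31.33 mm); Taking the union: the 2 present regions are separate (no shared area or edge), so areas and boundary lengths simply add and each stays a separate island — boundary = 134.33 mm; (whole slice rotated 10° about Z — lengths, areas and connectivity unchanged). So its perimeter = 134.33 mm. Layer 7 is larger (134.33 vs 94.33 mm).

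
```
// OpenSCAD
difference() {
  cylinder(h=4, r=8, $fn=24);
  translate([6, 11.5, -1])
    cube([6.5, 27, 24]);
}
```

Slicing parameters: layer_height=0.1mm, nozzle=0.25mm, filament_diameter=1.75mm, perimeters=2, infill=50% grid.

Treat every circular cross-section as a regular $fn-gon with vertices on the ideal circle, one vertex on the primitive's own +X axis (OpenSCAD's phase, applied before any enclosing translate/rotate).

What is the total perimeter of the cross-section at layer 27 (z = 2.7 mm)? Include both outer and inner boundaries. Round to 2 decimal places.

50.12 mm

At z = 2.7 mm: the r=8 cylinder gives a regular 24-gon of circumradius 8 (constant along its height) (perimeter = 2·24·8.000·sin(180°/24) = 50.12 mm); the cube at (6, 11.5) (footprint 6.5×27) is included at this height (perimeter 67.00 mm); Subtracting the remaining from the first: starting from the r=8 cylinder, the 6.5×27 cube at (6, 11.5) misses the remaining region (no effect) — boundary = 50.12 mm. Overall, the cross-section is a single solid region. Total boundary length (outer) = 50.12 mm.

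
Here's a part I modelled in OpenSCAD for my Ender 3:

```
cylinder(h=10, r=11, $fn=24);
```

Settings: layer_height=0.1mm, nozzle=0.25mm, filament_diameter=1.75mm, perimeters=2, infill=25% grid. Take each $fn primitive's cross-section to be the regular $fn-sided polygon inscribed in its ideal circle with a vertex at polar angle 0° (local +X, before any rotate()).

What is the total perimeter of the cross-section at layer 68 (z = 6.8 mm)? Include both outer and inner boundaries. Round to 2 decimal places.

At z = 6.8 mm: the r=11 cylinder contributes a regular 24-gon of circumradius 11 (perimeter = 2·24·11.000·sin(180°/24) = 68.92 mm). Overall, the cross-section is a single solid region. Total boundary length (outer) = 68.92 mm.

68.92 mm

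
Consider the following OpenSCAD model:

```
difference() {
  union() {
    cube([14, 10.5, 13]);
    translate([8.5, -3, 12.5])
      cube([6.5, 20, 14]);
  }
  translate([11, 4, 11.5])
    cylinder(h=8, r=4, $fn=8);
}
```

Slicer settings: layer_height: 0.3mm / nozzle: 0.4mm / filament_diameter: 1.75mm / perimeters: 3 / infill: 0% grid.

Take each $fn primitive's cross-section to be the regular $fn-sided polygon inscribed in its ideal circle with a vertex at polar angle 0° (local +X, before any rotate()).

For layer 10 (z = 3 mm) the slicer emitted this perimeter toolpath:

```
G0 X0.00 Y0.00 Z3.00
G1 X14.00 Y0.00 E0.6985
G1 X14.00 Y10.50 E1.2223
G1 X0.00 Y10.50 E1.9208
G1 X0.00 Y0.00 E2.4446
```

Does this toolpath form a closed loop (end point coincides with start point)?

Start point (G0): (0.00, 0.00). End point (last G1): the path returns to the start — closed.

yes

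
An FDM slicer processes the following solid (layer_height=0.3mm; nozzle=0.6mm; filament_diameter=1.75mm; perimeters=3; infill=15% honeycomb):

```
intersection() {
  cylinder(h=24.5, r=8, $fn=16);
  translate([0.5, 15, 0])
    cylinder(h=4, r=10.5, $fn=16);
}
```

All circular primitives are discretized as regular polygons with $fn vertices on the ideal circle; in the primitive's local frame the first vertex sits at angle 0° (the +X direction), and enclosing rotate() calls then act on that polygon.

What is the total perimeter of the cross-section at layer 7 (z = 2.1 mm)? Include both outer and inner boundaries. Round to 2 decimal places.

21.97 mm

At z = 2.1 mm: the r=8 cylinder gives a regular 16-gon of circumradius 8 (constant along its height) (perimeter = 2·16·8.000·sin(180°/16) = 49.94 mm); the r=10.5 cylinder at (0.5, 15) gives a regular 16-gon of circumradius 10.5 (constant along its height) (perimeter = 2·16·10.500·sin(180°/16) = 65.55 mm); Taking the intersection: the r=10.5 cylinder at (0.5, 15) partially overlaps the r=8 cylinder; clipping to the common part keeps 22.77 mm² — boundary = 21.97 mm. Overall, the cross-section is a single solid region. Total boundary length (outer) = 21.97 mm.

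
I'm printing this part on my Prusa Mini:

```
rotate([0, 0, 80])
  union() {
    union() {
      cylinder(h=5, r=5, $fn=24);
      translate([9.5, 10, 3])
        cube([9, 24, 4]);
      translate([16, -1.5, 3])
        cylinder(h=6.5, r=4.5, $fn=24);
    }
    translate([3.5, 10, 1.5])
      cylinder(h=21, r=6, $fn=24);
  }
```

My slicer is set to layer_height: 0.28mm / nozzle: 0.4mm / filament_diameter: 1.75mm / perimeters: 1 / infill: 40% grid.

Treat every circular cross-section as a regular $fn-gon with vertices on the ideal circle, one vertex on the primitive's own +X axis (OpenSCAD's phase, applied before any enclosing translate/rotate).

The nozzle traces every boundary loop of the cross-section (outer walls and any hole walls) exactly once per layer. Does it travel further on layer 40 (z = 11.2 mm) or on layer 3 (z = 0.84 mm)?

Layer 40 (z = 11.2): the cylinder is absent (z outside [0, 5]); the cube at (9.5, 10) is not intersected at this z (z outside [3, 7]); the cylinder at (16, -1.5) is not intersected at this z (z outside [3, 9.5]); Taking the union: nothing is present at this height; the cylinder at (3.5, 10): section is a regular 24-gon, circumradius r=6 (perimeter = 2·24·6.000·sin(180°/24) = 37.59 mm); Taking the union: only the r=6 cylinder at (3.5, 10) is present, so the union is just that shape — boundary = 37.59 mm; (whole slice rotated 80° about Z — lengths, areas and connectivity unchanged). So its perimeter = 37.59 mm. Layer 3 (z = 0.84): the cylinder: section is a regular 24-gon, circumradius r=5 (perimeter = 2·24·5.000·sin(180°/24) = 31.33 mm); the cube at (9.5, 10) does not reach this height (z outside [3, 7]); the cylinder at (16, -1.5) is absent (z outside [3, 9.5]); Taking the union: only the r=5 cylinder is present, so the union is just that shape — boundary = 31.33 mm; the cylinder at (3.5, 10) does not reach this height (z outside [1.5, 22.5]); Taking the union: only that combined region is present, so the union is just that shape — boundary = 31.33 mm; (rotated 80° about Z; rotation is an isometry so areas/perimeters/island counts are preserved). So its perimeter = 31.33 mm. Layer 40 is larger (37.59 vs 31.33 mm).

layer 40 (z = 11.2 mm)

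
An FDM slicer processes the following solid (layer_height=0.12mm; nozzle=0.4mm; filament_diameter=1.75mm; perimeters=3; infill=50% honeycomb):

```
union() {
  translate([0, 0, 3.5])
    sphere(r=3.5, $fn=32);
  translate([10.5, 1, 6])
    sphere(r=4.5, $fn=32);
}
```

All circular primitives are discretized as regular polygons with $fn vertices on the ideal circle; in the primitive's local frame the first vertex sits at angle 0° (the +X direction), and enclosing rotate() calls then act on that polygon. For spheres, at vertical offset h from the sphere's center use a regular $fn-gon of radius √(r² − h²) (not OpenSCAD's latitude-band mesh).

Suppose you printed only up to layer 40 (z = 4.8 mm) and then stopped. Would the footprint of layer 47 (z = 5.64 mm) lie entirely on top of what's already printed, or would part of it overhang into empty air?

Compare the two slices. At z = 4.8: the r=3.5 sphere slices to a regular 32-gon of circumradius 3.250 (√(r²−h²) with h=1.3 from center) (area = (32/2)·3.250²·sin(360°/32) = 32.96 mm²); the r=4.5 sphere at (10.5, 1) slices to a regular 32-gon of circumradius 4.337 (√(r²−h²) with h=1.2 from center) (area = (32/2)·4.337²·sin(360°/32) = 58.71 mm²); Merging all regions: the 2 present regions are separate (no shared area or edge), so areas and boundary lengths simply add and each stays a separate island — area = 91.68 mm². At z = 5.64: the r=3.5 sphere slices to a regular 32-gon of circumradius 2.770 (√(r²−h²) with h=2.14 from center) (area = (32/2)·2.770²·sin(360°/32) = 23.94 mm²); the sphere at (10.5, 1): section is a regular 32-gon, circumradius = √(r²−h²) = √(4.5²−0.36²) = 4.486 (area = (32/2)·4.486²·sin(360°/32) = 62.80 mm²); Combining (union): the 2 present regions are separate (no shared area or edge), so areas and boundary lengths simply add and each stays a separate island — area = 86.75 mm². Checking containment: at z = 5.64 the cross-section extends beyond the z = 4.8 cross-section by about 4.09 mm².

part overhangs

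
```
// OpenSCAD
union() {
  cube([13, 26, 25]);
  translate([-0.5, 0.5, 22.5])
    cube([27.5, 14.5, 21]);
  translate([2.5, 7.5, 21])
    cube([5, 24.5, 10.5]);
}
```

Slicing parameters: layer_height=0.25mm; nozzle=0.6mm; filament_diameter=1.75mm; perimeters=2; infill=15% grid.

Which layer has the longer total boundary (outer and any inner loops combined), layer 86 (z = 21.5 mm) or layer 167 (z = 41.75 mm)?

layer 86 (z = 21.5 mm)

Layer 86 (z = 21.5): the 13×26 cube contributes its full rectangle (perimeter 78.00 mm); the cube at (-0.5, 0.5) is not intersected at this z (z outside [22.5, 43.5]); the cube at (2.5, 7.5) (footprint 5×24.5) is included at this height (perimeter 59.00 mm); Merging all regions: the regions partially overlap (shared area 92.50 mm²), so the edge portions inside another operand are dropped and the merged outline is re-measured after clipping — boundary = 90.00 mm. So its perimeter = 90.00 mm. Layer 167 (z = 41.75): the cube is absent (z outside [0, 25]); the cube at (-0.5, 0.5) (footprint 27.5×14.5) is included at this height (perimeter 84.00 mm); the cube at (2.5, 7.5) does not reach this height (z outside [21, 31.5]); Taking the union: only the 27.5×14.5 cube at (-0.5, 0.5) is present, so the union is just that shape — boundary = 84.00 mm. So its perimeter = 84.00 mm. Layer 86 is larger (90.00 vs 84.00 mm).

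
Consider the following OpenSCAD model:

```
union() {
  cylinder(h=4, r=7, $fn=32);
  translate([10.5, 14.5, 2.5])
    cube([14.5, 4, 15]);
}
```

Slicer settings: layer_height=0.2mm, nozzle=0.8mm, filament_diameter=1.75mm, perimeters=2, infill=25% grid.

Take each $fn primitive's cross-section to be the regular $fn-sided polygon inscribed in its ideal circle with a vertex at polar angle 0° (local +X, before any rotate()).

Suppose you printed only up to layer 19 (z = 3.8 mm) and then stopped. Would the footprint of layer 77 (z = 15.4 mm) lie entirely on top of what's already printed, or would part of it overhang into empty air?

entirely on top

Compare the two slices. At z = 3.8: the r=7 cylinder gives a regular 32-gon of circumradius 7 (constant along its height) (area = (32/2)·7.000²·sin(360°/32) = 152.95 mm²); the 14.5×4 cube at (10.5, 14.5) contributes its full rectangle (area 58.00 mm²); Combining (union): the 2 present regions are separate (no shared area or edge), so areas and boundary lengths simply add and each stays a separate island — area = 210.95 mm². At z = 15.4: the cylinder is not intersected at this z (z outside [0, 4]); the cube at (10.5, 14.5) is present — its section is the full 14.5×4 rectangle (area 58.00 mm²); Merging all regions: only the 14.5×4 cube at (10.5, 14.5) is present, so the union is just that shape — area = 58.00 mm². Checking containment: the cross-section at z = 15.4 is a subset of the cross-section at z = 3.8.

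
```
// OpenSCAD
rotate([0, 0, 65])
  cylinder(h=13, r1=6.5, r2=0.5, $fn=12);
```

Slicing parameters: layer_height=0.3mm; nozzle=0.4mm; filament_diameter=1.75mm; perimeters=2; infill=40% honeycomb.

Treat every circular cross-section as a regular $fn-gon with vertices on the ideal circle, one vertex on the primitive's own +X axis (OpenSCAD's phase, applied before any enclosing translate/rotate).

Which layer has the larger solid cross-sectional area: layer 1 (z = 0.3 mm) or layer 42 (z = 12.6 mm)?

layer 1 (z = 0.3 mm)

Layer 1 (z = 0.3): the cone: at t=0.023 of its height the radius interpolates to r₁+(r₂−r₁)t = 6.362, giving a regular 12-gon of that circumradius (area = (12/2)·6.362²·sin(360°/12) = 121.41 mm²); (rotated 65° about Z; rotation is an isometry so areas/perimeters/island counts are preserved). So its area = 121.41 mm². Layer 42 (z = 12.6): the cone (r1=6.5→r2=0.5) has section circumradius 0.685 here — a regular 12-gon (area = (12/2)·0.685²·sin(360°/12) = 1.41 mm²); (rotated 65° about Z; rotation is an isometry so areas/perimeters/island counts are preserved). So its area = 1.41 mm². Layer 1 is larger (121.41 vs 1.41 mm²).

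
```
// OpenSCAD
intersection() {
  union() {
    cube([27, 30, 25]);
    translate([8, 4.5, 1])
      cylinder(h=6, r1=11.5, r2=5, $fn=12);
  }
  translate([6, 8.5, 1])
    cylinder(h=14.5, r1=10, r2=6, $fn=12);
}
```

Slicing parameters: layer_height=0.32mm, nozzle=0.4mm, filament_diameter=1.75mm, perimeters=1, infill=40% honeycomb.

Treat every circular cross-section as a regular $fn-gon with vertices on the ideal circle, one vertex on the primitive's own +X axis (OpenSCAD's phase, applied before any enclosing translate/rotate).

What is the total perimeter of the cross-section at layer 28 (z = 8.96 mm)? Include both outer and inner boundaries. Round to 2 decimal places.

47.57 mm

At z = 8.96 mm: the cube is present — its section is the full 27×30 rectangle (perimeter 114.00 mm); the cone at (8, 4.5) does not reach this height (z outside [1, 7]); Taking the union: only the 27×30 cube is present, so the union is just that shape — boundary = 114.00 mm; the cone at (6, 8.5) contributes a regular 12-gon of circumradius 7.804 (interpolated between r1=10 and r2=6 at t=0.549) (perimeter = 2·12·7.804·sin(180°/12) = 48.48 mm); Keeping only the common overlap: the cone at (6, 8.5) partially overlaps the result so far; clipping to the common part keeps 172.14 mm² — boundary = 47.57 mm. Overall, the cross-section is a single solid region. Total boundary length (outer) = 47.57 mm.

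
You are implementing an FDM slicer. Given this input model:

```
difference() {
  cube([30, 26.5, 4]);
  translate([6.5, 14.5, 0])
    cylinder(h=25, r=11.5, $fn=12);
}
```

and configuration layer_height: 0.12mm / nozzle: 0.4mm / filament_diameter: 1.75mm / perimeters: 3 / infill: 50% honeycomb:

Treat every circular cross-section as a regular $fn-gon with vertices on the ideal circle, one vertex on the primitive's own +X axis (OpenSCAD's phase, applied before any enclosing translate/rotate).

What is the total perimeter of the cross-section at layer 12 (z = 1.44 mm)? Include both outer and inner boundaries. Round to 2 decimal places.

At z = 1.44 mm: the cube (footprint 30×26.5) is included at this height (perimeter 113.00 mm); the cylinder at (6.5, 14.5): section is a regular 12-gon, circumradius r=11.5 (perimeter = 2·12·11.500·sin(180°/12) = 71.43 mm); Taking the first minus the rest: starting from the 30×26.5 cube, the r=11.5 cylinder at (6.5, 14.5) partially overlaps it — only the 336.14 mm² overlap (of its 396.75 mm²) is removed, clipping the outline — boundary = 144.33 mm. Overall, the cross-section is a single solid region. Total boundary length (outer) = 144.33 mm.

144.33 mm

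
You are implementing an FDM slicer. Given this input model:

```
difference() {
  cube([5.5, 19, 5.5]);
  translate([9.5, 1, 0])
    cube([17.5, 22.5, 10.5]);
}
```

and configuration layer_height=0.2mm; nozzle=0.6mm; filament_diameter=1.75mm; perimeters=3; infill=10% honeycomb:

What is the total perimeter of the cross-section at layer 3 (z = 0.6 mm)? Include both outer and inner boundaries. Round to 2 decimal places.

At z = 0.6 mm: the cube is present — its section is the full 5.5×19 rectangle (perimeter 49.00 mm); the 17.5×22.5 cube at (9.5, 1) contributes its full rectangle (perimeter 80.00 mm); Taking the first minus the rest: starting from the 5.5×19 cube, the 17.5×22.5 cube at (9.5, 1) misses the remaining region (no effect) — boundary = 49.00 mm. Overall, the cross-section is a single solid region. Total boundary length (outer) = 49.00 mm.

49.00 mm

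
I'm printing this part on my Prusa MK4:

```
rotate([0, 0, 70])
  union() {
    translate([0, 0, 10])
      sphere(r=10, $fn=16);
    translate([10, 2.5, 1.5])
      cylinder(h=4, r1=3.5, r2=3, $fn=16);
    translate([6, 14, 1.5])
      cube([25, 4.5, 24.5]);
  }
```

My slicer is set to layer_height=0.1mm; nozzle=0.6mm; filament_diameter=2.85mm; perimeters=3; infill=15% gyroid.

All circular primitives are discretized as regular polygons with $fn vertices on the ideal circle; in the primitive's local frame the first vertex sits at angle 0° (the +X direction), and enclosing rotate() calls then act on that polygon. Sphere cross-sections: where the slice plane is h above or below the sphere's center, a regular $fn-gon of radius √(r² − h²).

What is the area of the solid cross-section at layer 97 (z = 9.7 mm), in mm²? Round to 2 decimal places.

418.37 mm²

At z = 9.7 mm: the r=10 sphere slices to a regular 16-gon of circumradius 9.995 (√(r²−h²) with h=0.3 from center) (area = (16/2)·9.995²·sin(360°/16) = 305.87 mm²); the cone at (10, 2.5) is absent (z outside [1.5, 5.5]); the cube at (6, 14) (footprint 25×4.5) is included at this height (area 112.50 mm²); Merging all regions: the 2 present regions are separate (no shared area or edge), so areas and boundary lengths simply add and each stays a separate island — area = 418.37 mm²; (rotated 70° about Z; rotation is an isometry so areas/perimeters/island counts are preserved). Overall, the cross-section has 2 separate islands. Net area = 418.37 mm².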